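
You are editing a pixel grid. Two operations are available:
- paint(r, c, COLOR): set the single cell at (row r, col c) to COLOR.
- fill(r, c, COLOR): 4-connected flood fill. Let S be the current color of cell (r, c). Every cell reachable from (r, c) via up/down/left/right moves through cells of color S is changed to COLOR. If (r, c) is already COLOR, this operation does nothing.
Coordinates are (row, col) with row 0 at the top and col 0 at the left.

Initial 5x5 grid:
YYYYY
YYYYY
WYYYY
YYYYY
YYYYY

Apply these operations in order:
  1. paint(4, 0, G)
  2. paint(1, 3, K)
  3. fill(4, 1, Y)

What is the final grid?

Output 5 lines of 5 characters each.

Answer: YYYYY
YYYKY
WYYYY
YYYYY
GYYYY

Derivation:
After op 1 paint(4,0,G):
YYYYY
YYYYY
WYYYY
YYYYY
GYYYY
After op 2 paint(1,3,K):
YYYYY
YYYKY
WYYYY
YYYYY
GYYYY
After op 3 fill(4,1,Y) [0 cells changed]:
YYYYY
YYYKY
WYYYY
YYYYY
GYYYY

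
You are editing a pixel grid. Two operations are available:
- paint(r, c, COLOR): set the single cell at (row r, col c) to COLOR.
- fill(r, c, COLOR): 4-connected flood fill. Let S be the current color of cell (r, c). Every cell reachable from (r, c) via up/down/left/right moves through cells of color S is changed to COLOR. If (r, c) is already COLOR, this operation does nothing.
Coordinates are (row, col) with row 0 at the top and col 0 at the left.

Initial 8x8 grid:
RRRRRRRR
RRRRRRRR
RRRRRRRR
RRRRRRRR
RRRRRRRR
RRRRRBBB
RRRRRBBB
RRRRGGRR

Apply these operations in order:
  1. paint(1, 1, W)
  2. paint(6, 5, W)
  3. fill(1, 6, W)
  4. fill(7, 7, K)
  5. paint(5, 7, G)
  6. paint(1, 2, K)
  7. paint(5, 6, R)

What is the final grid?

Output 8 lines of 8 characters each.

After op 1 paint(1,1,W):
RRRRRRRR
RWRRRRRR
RRRRRRRR
RRRRRRRR
RRRRRRRR
RRRRRBBB
RRRRRBBB
RRRRGGRR
After op 2 paint(6,5,W):
RRRRRRRR
RWRRRRRR
RRRRRRRR
RRRRRRRR
RRRRRRRR
RRRRRBBB
RRRRRWBB
RRRRGGRR
After op 3 fill(1,6,W) [53 cells changed]:
WWWWWWWW
WWWWWWWW
WWWWWWWW
WWWWWWWW
WWWWWWWW
WWWWWBBB
WWWWWWBB
WWWWGGRR
After op 4 fill(7,7,K) [2 cells changed]:
WWWWWWWW
WWWWWWWW
WWWWWWWW
WWWWWWWW
WWWWWWWW
WWWWWBBB
WWWWWWBB
WWWWGGKK
After op 5 paint(5,7,G):
WWWWWWWW
WWWWWWWW
WWWWWWWW
WWWWWWWW
WWWWWWWW
WWWWWBBG
WWWWWWBB
WWWWGGKK
After op 6 paint(1,2,K):
WWWWWWWW
WWKWWWWW
WWWWWWWW
WWWWWWWW
WWWWWWWW
WWWWWBBG
WWWWWWBB
WWWWGGKK
After op 7 paint(5,6,R):
WWWWWWWW
WWKWWWWW
WWWWWWWW
WWWWWWWW
WWWWWWWW
WWWWWBRG
WWWWWWBB
WWWWGGKK

Answer: WWWWWWWW
WWKWWWWW
WWWWWWWW
WWWWWWWW
WWWWWWWW
WWWWWBRG
WWWWWWBB
WWWWGGKK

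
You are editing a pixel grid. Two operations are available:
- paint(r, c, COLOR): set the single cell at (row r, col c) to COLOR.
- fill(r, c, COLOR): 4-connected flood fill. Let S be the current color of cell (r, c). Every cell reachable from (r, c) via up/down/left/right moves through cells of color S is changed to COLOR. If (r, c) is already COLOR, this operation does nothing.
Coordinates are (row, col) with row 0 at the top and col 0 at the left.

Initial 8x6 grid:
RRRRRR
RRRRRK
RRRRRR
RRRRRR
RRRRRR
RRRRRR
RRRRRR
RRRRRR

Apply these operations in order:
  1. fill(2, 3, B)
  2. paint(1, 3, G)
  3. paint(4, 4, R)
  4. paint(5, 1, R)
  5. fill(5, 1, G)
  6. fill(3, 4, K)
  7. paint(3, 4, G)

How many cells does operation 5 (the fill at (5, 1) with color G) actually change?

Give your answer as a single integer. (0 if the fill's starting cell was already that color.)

After op 1 fill(2,3,B) [47 cells changed]:
BBBBBB
BBBBBK
BBBBBB
BBBBBB
BBBBBB
BBBBBB
BBBBBB
BBBBBB
After op 2 paint(1,3,G):
BBBBBB
BBBGBK
BBBBBB
BBBBBB
BBBBBB
BBBBBB
BBBBBB
BBBBBB
After op 3 paint(4,4,R):
BBBBBB
BBBGBK
BBBBBB
BBBBBB
BBBBRB
BBBBBB
BBBBBB
BBBBBB
After op 4 paint(5,1,R):
BBBBBB
BBBGBK
BBBBBB
BBBBBB
BBBBRB
BRBBBB
BBBBBB
BBBBBB
After op 5 fill(5,1,G) [1 cells changed]:
BBBBBB
BBBGBK
BBBBBB
BBBBBB
BBBBRB
BGBBBB
BBBBBB
BBBBBB

Answer: 1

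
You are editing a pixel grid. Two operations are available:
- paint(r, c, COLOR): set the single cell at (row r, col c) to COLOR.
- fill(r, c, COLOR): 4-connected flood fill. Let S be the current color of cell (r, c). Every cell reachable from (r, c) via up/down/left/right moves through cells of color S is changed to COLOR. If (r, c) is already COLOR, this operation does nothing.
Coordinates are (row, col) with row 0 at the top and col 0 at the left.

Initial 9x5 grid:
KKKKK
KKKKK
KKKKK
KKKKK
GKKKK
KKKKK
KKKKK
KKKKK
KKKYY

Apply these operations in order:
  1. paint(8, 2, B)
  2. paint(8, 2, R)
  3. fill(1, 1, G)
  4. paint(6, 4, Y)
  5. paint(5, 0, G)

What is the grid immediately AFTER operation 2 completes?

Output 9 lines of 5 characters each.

After op 1 paint(8,2,B):
KKKKK
KKKKK
KKKKK
KKKKK
GKKKK
KKKKK
KKKKK
KKKKK
KKBYY
After op 2 paint(8,2,R):
KKKKK
KKKKK
KKKKK
KKKKK
GKKKK
KKKKK
KKKKK
KKKKK
KKRYY

Answer: KKKKK
KKKKK
KKKKK
KKKKK
GKKKK
KKKKK
KKKKK
KKKKK
KKRYY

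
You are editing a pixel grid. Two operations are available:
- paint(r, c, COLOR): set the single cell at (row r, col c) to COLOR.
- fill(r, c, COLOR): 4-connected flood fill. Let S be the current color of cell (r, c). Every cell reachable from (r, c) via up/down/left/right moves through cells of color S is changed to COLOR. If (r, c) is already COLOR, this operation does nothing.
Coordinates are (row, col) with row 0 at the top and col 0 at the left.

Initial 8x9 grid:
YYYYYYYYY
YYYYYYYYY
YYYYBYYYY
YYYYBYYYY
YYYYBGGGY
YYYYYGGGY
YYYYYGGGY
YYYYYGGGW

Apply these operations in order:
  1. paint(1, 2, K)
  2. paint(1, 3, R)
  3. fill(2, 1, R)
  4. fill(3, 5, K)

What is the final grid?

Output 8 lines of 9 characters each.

Answer: KKKKKKKKK
KKKKKKKKK
KKKKBKKKK
KKKKBKKKK
KKKKBGGGK
KKKKKGGGK
KKKKKGGGK
KKKKKGGGW

Derivation:
After op 1 paint(1,2,K):
YYYYYYYYY
YYKYYYYYY
YYYYBYYYY
YYYYBYYYY
YYYYBGGGY
YYYYYGGGY
YYYYYGGGY
YYYYYGGGW
After op 2 paint(1,3,R):
YYYYYYYYY
YYKRYYYYY
YYYYBYYYY
YYYYBYYYY
YYYYBGGGY
YYYYYGGGY
YYYYYGGGY
YYYYYGGGW
After op 3 fill(2,1,R) [54 cells changed]:
RRRRRRRRR
RRKRRRRRR
RRRRBRRRR
RRRRBRRRR
RRRRBGGGR
RRRRRGGGR
RRRRRGGGR
RRRRRGGGW
After op 4 fill(3,5,K) [55 cells changed]:
KKKKKKKKK
KKKKKKKKK
KKKKBKKKK
KKKKBKKKK
KKKKBGGGK
KKKKKGGGK
KKKKKGGGK
KKKKKGGGW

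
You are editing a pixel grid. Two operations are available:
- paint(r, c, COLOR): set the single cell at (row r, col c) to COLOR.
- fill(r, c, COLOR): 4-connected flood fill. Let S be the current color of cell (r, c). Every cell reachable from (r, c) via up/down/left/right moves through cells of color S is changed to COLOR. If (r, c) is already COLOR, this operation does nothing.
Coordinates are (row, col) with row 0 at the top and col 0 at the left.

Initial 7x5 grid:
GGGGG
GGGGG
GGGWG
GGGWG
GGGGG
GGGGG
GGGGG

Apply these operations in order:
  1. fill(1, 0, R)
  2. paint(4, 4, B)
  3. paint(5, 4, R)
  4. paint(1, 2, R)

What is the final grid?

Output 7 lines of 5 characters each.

Answer: RRRRR
RRRRR
RRRWR
RRRWR
RRRRB
RRRRR
RRRRR

Derivation:
After op 1 fill(1,0,R) [33 cells changed]:
RRRRR
RRRRR
RRRWR
RRRWR
RRRRR
RRRRR
RRRRR
After op 2 paint(4,4,B):
RRRRR
RRRRR
RRRWR
RRRWR
RRRRB
RRRRR
RRRRR
After op 3 paint(5,4,R):
RRRRR
RRRRR
RRRWR
RRRWR
RRRRB
RRRRR
RRRRR
After op 4 paint(1,2,R):
RRRRR
RRRRR
RRRWR
RRRWR
RRRRB
RRRRR
RRRRR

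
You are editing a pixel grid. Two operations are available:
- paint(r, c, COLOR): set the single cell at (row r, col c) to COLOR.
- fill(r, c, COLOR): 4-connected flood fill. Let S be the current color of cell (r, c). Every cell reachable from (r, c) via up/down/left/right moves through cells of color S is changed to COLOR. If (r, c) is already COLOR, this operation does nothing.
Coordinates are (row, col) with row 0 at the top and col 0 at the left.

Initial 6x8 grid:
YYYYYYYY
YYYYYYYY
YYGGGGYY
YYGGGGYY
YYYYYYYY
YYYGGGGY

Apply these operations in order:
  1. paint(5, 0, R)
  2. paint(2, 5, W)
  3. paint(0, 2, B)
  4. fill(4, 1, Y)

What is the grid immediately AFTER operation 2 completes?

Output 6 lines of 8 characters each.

Answer: YYYYYYYY
YYYYYYYY
YYGGGWYY
YYGGGGYY
YYYYYYYY
RYYGGGGY

Derivation:
After op 1 paint(5,0,R):
YYYYYYYY
YYYYYYYY
YYGGGGYY
YYGGGGYY
YYYYYYYY
RYYGGGGY
After op 2 paint(2,5,W):
YYYYYYYY
YYYYYYYY
YYGGGWYY
YYGGGGYY
YYYYYYYY
RYYGGGGY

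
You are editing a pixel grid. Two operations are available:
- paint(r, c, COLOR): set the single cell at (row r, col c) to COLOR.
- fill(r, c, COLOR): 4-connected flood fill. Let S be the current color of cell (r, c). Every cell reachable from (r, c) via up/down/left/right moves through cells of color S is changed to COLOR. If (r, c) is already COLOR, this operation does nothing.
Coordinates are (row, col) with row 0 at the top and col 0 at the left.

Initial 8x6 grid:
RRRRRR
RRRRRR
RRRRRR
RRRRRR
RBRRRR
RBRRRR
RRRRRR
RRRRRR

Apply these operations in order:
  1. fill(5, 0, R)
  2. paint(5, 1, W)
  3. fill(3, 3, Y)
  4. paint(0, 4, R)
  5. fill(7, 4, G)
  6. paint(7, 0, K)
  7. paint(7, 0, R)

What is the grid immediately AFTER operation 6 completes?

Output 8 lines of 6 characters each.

After op 1 fill(5,0,R) [0 cells changed]:
RRRRRR
RRRRRR
RRRRRR
RRRRRR
RBRRRR
RBRRRR
RRRRRR
RRRRRR
After op 2 paint(5,1,W):
RRRRRR
RRRRRR
RRRRRR
RRRRRR
RBRRRR
RWRRRR
RRRRRR
RRRRRR
After op 3 fill(3,3,Y) [46 cells changed]:
YYYYYY
YYYYYY
YYYYYY
YYYYYY
YBYYYY
YWYYYY
YYYYYY
YYYYYY
After op 4 paint(0,4,R):
YYYYRY
YYYYYY
YYYYYY
YYYYYY
YBYYYY
YWYYYY
YYYYYY
YYYYYY
After op 5 fill(7,4,G) [45 cells changed]:
GGGGRG
GGGGGG
GGGGGG
GGGGGG
GBGGGG
GWGGGG
GGGGGG
GGGGGG
After op 6 paint(7,0,K):
GGGGRG
GGGGGG
GGGGGG
GGGGGG
GBGGGG
GWGGGG
GGGGGG
KGGGGG

Answer: GGGGRG
GGGGGG
GGGGGG
GGGGGG
GBGGGG
GWGGGG
GGGGGG
KGGGGG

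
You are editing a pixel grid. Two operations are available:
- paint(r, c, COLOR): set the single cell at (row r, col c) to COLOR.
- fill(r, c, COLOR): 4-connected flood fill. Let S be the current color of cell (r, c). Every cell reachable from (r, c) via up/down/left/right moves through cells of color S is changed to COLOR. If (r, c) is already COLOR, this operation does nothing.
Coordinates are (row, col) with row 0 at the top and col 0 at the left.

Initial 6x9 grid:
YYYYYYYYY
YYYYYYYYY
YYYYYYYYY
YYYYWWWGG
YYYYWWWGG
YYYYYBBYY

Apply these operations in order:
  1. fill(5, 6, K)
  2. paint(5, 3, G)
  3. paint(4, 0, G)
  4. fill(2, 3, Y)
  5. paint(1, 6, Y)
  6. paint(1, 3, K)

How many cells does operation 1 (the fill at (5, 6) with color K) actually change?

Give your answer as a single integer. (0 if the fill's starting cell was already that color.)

After op 1 fill(5,6,K) [2 cells changed]:
YYYYYYYYY
YYYYYYYYY
YYYYYYYYY
YYYYWWWGG
YYYYWWWGG
YYYYYKKYY

Answer: 2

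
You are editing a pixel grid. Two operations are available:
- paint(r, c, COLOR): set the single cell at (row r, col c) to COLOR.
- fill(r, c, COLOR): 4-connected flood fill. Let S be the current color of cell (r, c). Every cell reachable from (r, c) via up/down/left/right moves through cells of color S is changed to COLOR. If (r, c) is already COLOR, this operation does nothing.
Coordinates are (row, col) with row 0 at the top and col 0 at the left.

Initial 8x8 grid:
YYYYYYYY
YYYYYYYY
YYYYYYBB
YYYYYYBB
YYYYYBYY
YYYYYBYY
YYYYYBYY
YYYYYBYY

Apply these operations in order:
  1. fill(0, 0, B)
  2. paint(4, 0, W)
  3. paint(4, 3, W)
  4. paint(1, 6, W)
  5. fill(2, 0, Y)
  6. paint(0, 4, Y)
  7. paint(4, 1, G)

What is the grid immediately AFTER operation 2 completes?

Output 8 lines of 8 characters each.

Answer: BBBBBBBB
BBBBBBBB
BBBBBBBB
BBBBBBBB
WBBBBBYY
BBBBBBYY
BBBBBBYY
BBBBBBYY

Derivation:
After op 1 fill(0,0,B) [48 cells changed]:
BBBBBBBB
BBBBBBBB
BBBBBBBB
BBBBBBBB
BBBBBBYY
BBBBBBYY
BBBBBBYY
BBBBBBYY
After op 2 paint(4,0,W):
BBBBBBBB
BBBBBBBB
BBBBBBBB
BBBBBBBB
WBBBBBYY
BBBBBBYY
BBBBBBYY
BBBBBBYY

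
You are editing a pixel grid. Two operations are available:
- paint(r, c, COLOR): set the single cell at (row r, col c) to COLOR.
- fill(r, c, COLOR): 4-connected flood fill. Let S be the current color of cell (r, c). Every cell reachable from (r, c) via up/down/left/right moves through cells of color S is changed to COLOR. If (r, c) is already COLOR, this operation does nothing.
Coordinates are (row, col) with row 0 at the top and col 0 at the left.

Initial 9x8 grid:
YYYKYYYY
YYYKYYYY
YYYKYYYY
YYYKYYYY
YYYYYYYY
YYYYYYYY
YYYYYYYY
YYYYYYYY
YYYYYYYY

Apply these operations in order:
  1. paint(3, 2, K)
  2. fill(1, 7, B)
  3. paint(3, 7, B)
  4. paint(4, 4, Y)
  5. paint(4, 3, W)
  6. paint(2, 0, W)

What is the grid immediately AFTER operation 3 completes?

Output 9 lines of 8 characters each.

Answer: BBBKBBBB
BBBKBBBB
BBBKBBBB
BBKKBBBB
BBBBBBBB
BBBBBBBB
BBBBBBBB
BBBBBBBB
BBBBBBBB

Derivation:
After op 1 paint(3,2,K):
YYYKYYYY
YYYKYYYY
YYYKYYYY
YYKKYYYY
YYYYYYYY
YYYYYYYY
YYYYYYYY
YYYYYYYY
YYYYYYYY
After op 2 fill(1,7,B) [67 cells changed]:
BBBKBBBB
BBBKBBBB
BBBKBBBB
BBKKBBBB
BBBBBBBB
BBBBBBBB
BBBBBBBB
BBBBBBBB
BBBBBBBB
After op 3 paint(3,7,B):
BBBKBBBB
BBBKBBBB
BBBKBBBB
BBKKBBBB
BBBBBBBB
BBBBBBBB
BBBBBBBB
BBBBBBBB
BBBBBBBB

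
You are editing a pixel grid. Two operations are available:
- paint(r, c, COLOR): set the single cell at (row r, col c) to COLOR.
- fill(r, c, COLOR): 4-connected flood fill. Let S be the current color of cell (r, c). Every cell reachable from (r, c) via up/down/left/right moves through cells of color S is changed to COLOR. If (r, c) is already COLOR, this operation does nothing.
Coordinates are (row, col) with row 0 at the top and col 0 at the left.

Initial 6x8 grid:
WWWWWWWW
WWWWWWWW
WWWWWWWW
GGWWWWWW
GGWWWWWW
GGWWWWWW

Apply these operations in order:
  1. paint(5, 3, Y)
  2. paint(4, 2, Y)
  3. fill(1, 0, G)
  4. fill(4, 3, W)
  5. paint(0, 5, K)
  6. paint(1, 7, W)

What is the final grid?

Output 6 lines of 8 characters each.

After op 1 paint(5,3,Y):
WWWWWWWW
WWWWWWWW
WWWWWWWW
GGWWWWWW
GGWWWWWW
GGWYWWWW
After op 2 paint(4,2,Y):
WWWWWWWW
WWWWWWWW
WWWWWWWW
GGWWWWWW
GGYWWWWW
GGWYWWWW
After op 3 fill(1,0,G) [39 cells changed]:
GGGGGGGG
GGGGGGGG
GGGGGGGG
GGGGGGGG
GGYGGGGG
GGWYGGGG
After op 4 fill(4,3,W) [45 cells changed]:
WWWWWWWW
WWWWWWWW
WWWWWWWW
WWWWWWWW
WWYWWWWW
WWWYWWWW
After op 5 paint(0,5,K):
WWWWWKWW
WWWWWWWW
WWWWWWWW
WWWWWWWW
WWYWWWWW
WWWYWWWW
After op 6 paint(1,7,W):
WWWWWKWW
WWWWWWWW
WWWWWWWW
WWWWWWWW
WWYWWWWW
WWWYWWWW

Answer: WWWWWKWW
WWWWWWWW
WWWWWWWW
WWWWWWWW
WWYWWWWW
WWWYWWWW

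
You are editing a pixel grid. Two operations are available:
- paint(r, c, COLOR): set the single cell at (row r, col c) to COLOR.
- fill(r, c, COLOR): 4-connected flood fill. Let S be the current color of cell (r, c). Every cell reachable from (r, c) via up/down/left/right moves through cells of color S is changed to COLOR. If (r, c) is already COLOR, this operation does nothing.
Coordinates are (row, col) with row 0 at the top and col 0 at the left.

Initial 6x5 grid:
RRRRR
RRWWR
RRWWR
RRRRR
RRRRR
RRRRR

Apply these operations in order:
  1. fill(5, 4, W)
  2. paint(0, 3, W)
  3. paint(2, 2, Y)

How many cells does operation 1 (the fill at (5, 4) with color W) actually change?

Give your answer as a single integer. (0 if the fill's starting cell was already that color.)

After op 1 fill(5,4,W) [26 cells changed]:
WWWWW
WWWWW
WWWWW
WWWWW
WWWWW
WWWWW

Answer: 26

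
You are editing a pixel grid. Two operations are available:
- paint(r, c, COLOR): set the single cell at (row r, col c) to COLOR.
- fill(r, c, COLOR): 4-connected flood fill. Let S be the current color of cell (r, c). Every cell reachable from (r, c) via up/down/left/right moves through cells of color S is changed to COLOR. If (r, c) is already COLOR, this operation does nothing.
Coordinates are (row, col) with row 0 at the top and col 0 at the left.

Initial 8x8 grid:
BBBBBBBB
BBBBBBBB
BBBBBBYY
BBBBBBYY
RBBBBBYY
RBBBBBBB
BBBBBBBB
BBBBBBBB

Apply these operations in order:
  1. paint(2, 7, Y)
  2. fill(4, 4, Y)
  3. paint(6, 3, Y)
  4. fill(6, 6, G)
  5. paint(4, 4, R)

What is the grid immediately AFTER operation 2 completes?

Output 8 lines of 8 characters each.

After op 1 paint(2,7,Y):
BBBBBBBB
BBBBBBBB
BBBBBBYY
BBBBBBYY
RBBBBBYY
RBBBBBBB
BBBBBBBB
BBBBBBBB
After op 2 fill(4,4,Y) [56 cells changed]:
YYYYYYYY
YYYYYYYY
YYYYYYYY
YYYYYYYY
RYYYYYYY
RYYYYYYY
YYYYYYYY
YYYYYYYY

Answer: YYYYYYYY
YYYYYYYY
YYYYYYYY
YYYYYYYY
RYYYYYYY
RYYYYYYY
YYYYYYYY
YYYYYYYY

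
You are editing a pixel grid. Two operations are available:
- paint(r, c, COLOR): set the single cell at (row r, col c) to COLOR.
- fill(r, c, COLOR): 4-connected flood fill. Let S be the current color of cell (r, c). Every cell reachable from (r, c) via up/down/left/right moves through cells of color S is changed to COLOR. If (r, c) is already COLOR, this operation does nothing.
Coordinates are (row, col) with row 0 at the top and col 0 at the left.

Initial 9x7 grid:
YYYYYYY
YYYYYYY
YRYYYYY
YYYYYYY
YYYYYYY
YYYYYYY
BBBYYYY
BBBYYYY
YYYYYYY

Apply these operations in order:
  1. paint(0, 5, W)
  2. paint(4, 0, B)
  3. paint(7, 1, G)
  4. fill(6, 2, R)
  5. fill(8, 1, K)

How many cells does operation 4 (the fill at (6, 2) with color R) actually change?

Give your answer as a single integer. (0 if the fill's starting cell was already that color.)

Answer: 5

Derivation:
After op 1 paint(0,5,W):
YYYYYWY
YYYYYYY
YRYYYYY
YYYYYYY
YYYYYYY
YYYYYYY
BBBYYYY
BBBYYYY
YYYYYYY
After op 2 paint(4,0,B):
YYYYYWY
YYYYYYY
YRYYYYY
YYYYYYY
BYYYYYY
YYYYYYY
BBBYYYY
BBBYYYY
YYYYYYY
After op 3 paint(7,1,G):
YYYYYWY
YYYYYYY
YRYYYYY
YYYYYYY
BYYYYYY
YYYYYYY
BBBYYYY
BGBYYYY
YYYYYYY
After op 4 fill(6,2,R) [5 cells changed]:
YYYYYWY
YYYYYYY
YRYYYYY
YYYYYYY
BYYYYYY
YYYYYYY
RRRYYYY
RGRYYYY
YYYYYYY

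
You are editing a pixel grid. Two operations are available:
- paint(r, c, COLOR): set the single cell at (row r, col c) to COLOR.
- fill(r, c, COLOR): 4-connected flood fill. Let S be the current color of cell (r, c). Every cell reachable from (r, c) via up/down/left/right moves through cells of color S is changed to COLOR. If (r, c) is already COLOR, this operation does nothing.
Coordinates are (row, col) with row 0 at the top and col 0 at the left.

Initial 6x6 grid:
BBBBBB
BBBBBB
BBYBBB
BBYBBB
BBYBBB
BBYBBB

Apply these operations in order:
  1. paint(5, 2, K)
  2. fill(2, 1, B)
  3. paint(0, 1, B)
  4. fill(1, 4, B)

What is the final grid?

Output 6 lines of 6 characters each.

After op 1 paint(5,2,K):
BBBBBB
BBBBBB
BBYBBB
BBYBBB
BBYBBB
BBKBBB
After op 2 fill(2,1,B) [0 cells changed]:
BBBBBB
BBBBBB
BBYBBB
BBYBBB
BBYBBB
BBKBBB
After op 3 paint(0,1,B):
BBBBBB
BBBBBB
BBYBBB
BBYBBB
BBYBBB
BBKBBB
After op 4 fill(1,4,B) [0 cells changed]:
BBBBBB
BBBBBB
BBYBBB
BBYBBB
BBYBBB
BBKBBB

Answer: BBBBBB
BBBBBB
BBYBBB
BBYBBB
BBYBBB
BBKBBB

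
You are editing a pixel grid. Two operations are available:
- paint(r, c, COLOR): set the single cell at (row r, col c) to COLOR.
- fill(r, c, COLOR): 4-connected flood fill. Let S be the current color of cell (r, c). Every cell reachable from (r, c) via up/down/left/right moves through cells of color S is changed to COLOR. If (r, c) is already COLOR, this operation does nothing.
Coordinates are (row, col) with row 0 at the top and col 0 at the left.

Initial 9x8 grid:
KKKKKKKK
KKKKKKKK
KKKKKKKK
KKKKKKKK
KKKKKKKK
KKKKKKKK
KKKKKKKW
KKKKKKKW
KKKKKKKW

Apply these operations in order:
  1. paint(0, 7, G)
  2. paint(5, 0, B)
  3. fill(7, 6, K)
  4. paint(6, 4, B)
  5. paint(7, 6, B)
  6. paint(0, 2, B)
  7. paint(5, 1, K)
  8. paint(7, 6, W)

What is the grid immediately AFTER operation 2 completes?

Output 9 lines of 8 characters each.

Answer: KKKKKKKG
KKKKKKKK
KKKKKKKK
KKKKKKKK
KKKKKKKK
BKKKKKKK
KKKKKKKW
KKKKKKKW
KKKKKKKW

Derivation:
After op 1 paint(0,7,G):
KKKKKKKG
KKKKKKKK
KKKKKKKK
KKKKKKKK
KKKKKKKK
KKKKKKKK
KKKKKKKW
KKKKKKKW
KKKKKKKW
After op 2 paint(5,0,B):
KKKKKKKG
KKKKKKKK
KKKKKKKK
KKKKKKKK
KKKKKKKK
BKKKKKKK
KKKKKKKW
KKKKKKKW
KKKKKKKW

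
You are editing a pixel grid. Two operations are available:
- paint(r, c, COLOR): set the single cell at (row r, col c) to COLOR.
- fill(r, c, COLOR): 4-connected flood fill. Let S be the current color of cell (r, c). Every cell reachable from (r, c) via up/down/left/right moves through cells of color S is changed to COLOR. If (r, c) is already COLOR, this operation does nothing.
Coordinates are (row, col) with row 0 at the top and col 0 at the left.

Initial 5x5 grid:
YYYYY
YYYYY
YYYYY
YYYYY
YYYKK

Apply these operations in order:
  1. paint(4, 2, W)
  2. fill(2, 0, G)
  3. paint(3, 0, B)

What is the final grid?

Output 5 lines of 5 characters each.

After op 1 paint(4,2,W):
YYYYY
YYYYY
YYYYY
YYYYY
YYWKK
After op 2 fill(2,0,G) [22 cells changed]:
GGGGG
GGGGG
GGGGG
GGGGG
GGWKK
After op 3 paint(3,0,B):
GGGGG
GGGGG
GGGGG
BGGGG
GGWKK

Answer: GGGGG
GGGGG
GGGGG
BGGGG
GGWKK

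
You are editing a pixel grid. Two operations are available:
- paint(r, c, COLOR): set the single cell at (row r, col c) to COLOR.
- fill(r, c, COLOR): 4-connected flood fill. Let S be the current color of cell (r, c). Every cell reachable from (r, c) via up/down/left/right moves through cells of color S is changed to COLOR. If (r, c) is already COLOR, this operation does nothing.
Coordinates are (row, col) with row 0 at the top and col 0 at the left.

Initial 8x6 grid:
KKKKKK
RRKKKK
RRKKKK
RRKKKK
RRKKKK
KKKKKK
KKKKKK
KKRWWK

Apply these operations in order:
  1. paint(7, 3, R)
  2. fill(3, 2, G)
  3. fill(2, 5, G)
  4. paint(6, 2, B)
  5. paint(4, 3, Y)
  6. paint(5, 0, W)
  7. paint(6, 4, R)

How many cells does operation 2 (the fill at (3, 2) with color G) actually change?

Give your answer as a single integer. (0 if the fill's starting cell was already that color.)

Answer: 37

Derivation:
After op 1 paint(7,3,R):
KKKKKK
RRKKKK
RRKKKK
RRKKKK
RRKKKK
KKKKKK
KKKKKK
KKRRWK
After op 2 fill(3,2,G) [37 cells changed]:
GGGGGG
RRGGGG
RRGGGG
RRGGGG
RRGGGG
GGGGGG
GGGGGG
GGRRWG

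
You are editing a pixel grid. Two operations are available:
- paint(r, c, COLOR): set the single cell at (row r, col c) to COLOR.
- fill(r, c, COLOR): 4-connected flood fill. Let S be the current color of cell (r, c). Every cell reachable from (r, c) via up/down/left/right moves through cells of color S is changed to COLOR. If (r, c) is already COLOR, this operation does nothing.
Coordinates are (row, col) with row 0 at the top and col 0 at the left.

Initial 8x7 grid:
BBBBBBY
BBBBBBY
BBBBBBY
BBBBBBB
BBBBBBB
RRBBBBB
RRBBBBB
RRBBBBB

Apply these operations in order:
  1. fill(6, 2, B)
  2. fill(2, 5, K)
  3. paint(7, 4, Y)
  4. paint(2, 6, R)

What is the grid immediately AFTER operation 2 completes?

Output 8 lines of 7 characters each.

Answer: KKKKKKY
KKKKKKY
KKKKKKY
KKKKKKK
KKKKKKK
RRKKKKK
RRKKKKK
RRKKKKK

Derivation:
After op 1 fill(6,2,B) [0 cells changed]:
BBBBBBY
BBBBBBY
BBBBBBY
BBBBBBB
BBBBBBB
RRBBBBB
RRBBBBB
RRBBBBB
After op 2 fill(2,5,K) [47 cells changed]:
KKKKKKY
KKKKKKY
KKKKKKY
KKKKKKK
KKKKKKK
RRKKKKK
RRKKKKK
RRKKKKK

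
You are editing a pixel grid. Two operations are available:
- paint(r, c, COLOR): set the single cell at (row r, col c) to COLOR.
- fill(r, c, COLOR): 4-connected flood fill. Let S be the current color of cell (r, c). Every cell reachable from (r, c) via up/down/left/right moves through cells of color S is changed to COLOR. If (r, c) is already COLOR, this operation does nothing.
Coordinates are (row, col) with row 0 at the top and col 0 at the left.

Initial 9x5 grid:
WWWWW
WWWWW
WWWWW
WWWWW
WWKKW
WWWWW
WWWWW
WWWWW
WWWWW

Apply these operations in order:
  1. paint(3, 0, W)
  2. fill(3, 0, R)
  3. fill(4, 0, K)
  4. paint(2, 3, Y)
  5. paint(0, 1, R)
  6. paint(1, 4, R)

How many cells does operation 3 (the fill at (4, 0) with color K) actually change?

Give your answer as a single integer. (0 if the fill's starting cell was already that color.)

After op 1 paint(3,0,W):
WWWWW
WWWWW
WWWWW
WWWWW
WWKKW
WWWWW
WWWWW
WWWWW
WWWWW
After op 2 fill(3,0,R) [43 cells changed]:
RRRRR
RRRRR
RRRRR
RRRRR
RRKKR
RRRRR
RRRRR
RRRRR
RRRRR
After op 3 fill(4,0,K) [43 cells changed]:
KKKKK
KKKKK
KKKKK
KKKKK
KKKKK
KKKKK
KKKKK
KKKKK
KKKKK

Answer: 43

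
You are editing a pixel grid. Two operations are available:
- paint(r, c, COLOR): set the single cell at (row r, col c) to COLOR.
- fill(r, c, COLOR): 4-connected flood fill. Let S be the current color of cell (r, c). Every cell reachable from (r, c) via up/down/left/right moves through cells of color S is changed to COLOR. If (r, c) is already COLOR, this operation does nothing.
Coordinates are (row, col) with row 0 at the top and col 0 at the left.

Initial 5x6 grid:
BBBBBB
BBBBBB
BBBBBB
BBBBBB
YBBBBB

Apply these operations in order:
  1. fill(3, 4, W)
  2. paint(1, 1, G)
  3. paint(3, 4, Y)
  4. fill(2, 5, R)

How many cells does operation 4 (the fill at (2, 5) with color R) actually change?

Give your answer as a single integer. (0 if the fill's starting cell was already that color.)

Answer: 27

Derivation:
After op 1 fill(3,4,W) [29 cells changed]:
WWWWWW
WWWWWW
WWWWWW
WWWWWW
YWWWWW
After op 2 paint(1,1,G):
WWWWWW
WGWWWW
WWWWWW
WWWWWW
YWWWWW
After op 3 paint(3,4,Y):
WWWWWW
WGWWWW
WWWWWW
WWWWYW
YWWWWW
After op 4 fill(2,5,R) [27 cells changed]:
RRRRRR
RGRRRR
RRRRRR
RRRRYR
YRRRRR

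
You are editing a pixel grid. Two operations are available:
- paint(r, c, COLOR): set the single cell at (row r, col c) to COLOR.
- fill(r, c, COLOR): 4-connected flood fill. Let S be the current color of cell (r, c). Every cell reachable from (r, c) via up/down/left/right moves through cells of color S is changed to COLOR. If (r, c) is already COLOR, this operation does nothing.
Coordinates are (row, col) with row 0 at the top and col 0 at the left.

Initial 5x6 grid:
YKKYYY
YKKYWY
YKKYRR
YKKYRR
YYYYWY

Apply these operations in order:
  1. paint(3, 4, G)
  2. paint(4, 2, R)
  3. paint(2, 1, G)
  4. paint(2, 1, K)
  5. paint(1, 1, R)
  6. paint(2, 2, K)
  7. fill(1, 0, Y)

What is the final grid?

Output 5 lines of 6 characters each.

Answer: YKKYYY
YRKYWY
YKKYRR
YKKYGR
YYRYWY

Derivation:
After op 1 paint(3,4,G):
YKKYYY
YKKYWY
YKKYRR
YKKYGR
YYYYWY
After op 2 paint(4,2,R):
YKKYYY
YKKYWY
YKKYRR
YKKYGR
YYRYWY
After op 3 paint(2,1,G):
YKKYYY
YKKYWY
YGKYRR
YKKYGR
YYRYWY
After op 4 paint(2,1,K):
YKKYYY
YKKYWY
YKKYRR
YKKYGR
YYRYWY
After op 5 paint(1,1,R):
YKKYYY
YRKYWY
YKKYRR
YKKYGR
YYRYWY
After op 6 paint(2,2,K):
YKKYYY
YRKYWY
YKKYRR
YKKYGR
YYRYWY
After op 7 fill(1,0,Y) [0 cells changed]:
YKKYYY
YRKYWY
YKKYRR
YKKYGR
YYRYWY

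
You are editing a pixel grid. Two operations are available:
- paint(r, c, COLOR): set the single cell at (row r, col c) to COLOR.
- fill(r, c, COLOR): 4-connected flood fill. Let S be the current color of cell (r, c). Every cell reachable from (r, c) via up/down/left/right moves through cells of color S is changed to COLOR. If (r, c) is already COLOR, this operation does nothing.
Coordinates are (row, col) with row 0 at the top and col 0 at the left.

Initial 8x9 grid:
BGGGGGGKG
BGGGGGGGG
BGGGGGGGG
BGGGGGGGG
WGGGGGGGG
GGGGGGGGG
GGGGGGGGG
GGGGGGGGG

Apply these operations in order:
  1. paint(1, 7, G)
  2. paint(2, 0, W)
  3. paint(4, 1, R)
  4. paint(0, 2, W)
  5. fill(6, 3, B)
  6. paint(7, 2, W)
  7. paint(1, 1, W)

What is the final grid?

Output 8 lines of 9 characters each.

Answer: BBWBBBBKB
BWBBBBBBB
WBBBBBBBB
BBBBBBBBB
WRBBBBBBB
BBBBBBBBB
BBBBBBBBB
BBWBBBBBB

Derivation:
After op 1 paint(1,7,G):
BGGGGGGKG
BGGGGGGGG
BGGGGGGGG
BGGGGGGGG
WGGGGGGGG
GGGGGGGGG
GGGGGGGGG
GGGGGGGGG
After op 2 paint(2,0,W):
BGGGGGGKG
BGGGGGGGG
WGGGGGGGG
BGGGGGGGG
WGGGGGGGG
GGGGGGGGG
GGGGGGGGG
GGGGGGGGG
After op 3 paint(4,1,R):
BGGGGGGKG
BGGGGGGGG
WGGGGGGGG
BGGGGGGGG
WRGGGGGGG
GGGGGGGGG
GGGGGGGGG
GGGGGGGGG
After op 4 paint(0,2,W):
BGWGGGGKG
BGGGGGGGG
WGGGGGGGG
BGGGGGGGG
WRGGGGGGG
GGGGGGGGG
GGGGGGGGG
GGGGGGGGG
After op 5 fill(6,3,B) [64 cells changed]:
BBWBBBBKB
BBBBBBBBB
WBBBBBBBB
BBBBBBBBB
WRBBBBBBB
BBBBBBBBB
BBBBBBBBB
BBBBBBBBB
After op 6 paint(7,2,W):
BBWBBBBKB
BBBBBBBBB
WBBBBBBBB
BBBBBBBBB
WRBBBBBBB
BBBBBBBBB
BBBBBBBBB
BBWBBBBBB
After op 7 paint(1,1,W):
BBWBBBBKB
BWBBBBBBB
WBBBBBBBB
BBBBBBBBB
WRBBBBBBB
BBBBBBBBB
BBBBBBBBB
BBWBBBBBB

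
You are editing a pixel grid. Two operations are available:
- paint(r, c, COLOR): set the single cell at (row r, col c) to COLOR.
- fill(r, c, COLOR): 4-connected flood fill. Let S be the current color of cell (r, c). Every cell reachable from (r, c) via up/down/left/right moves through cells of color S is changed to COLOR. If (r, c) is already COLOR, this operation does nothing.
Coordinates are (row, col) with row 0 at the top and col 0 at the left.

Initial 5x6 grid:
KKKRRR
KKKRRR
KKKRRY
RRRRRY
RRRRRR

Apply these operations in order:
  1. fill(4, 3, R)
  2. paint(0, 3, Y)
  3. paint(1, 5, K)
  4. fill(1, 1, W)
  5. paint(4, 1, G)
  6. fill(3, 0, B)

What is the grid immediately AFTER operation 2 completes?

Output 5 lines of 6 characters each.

After op 1 fill(4,3,R) [0 cells changed]:
KKKRRR
KKKRRR
KKKRRY
RRRRRY
RRRRRR
After op 2 paint(0,3,Y):
KKKYRR
KKKRRR
KKKRRY
RRRRRY
RRRRRR

Answer: KKKYRR
KKKRRR
KKKRRY
RRRRRY
RRRRRR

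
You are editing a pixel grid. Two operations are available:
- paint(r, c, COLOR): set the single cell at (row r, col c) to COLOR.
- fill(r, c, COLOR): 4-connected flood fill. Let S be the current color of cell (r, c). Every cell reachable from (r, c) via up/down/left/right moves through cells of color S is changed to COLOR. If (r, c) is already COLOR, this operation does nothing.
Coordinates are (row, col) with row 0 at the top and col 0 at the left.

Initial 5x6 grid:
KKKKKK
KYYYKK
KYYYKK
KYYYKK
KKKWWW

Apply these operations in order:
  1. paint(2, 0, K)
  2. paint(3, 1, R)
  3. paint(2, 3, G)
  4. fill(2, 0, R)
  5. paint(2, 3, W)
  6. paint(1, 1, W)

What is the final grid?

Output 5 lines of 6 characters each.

Answer: RRRRRR
RWYYRR
RYYWRR
RRYYRR
RRRWWW

Derivation:
After op 1 paint(2,0,K):
KKKKKK
KYYYKK
KYYYKK
KYYYKK
KKKWWW
After op 2 paint(3,1,R):
KKKKKK
KYYYKK
KYYYKK
KRYYKK
KKKWWW
After op 3 paint(2,3,G):
KKKKKK
KYYYKK
KYYGKK
KRYYKK
KKKWWW
After op 4 fill(2,0,R) [18 cells changed]:
RRRRRR
RYYYRR
RYYGRR
RRYYRR
RRRWWW
After op 5 paint(2,3,W):
RRRRRR
RYYYRR
RYYWRR
RRYYRR
RRRWWW
After op 6 paint(1,1,W):
RRRRRR
RWYYRR
RYYWRR
RRYYRR
RRRWWW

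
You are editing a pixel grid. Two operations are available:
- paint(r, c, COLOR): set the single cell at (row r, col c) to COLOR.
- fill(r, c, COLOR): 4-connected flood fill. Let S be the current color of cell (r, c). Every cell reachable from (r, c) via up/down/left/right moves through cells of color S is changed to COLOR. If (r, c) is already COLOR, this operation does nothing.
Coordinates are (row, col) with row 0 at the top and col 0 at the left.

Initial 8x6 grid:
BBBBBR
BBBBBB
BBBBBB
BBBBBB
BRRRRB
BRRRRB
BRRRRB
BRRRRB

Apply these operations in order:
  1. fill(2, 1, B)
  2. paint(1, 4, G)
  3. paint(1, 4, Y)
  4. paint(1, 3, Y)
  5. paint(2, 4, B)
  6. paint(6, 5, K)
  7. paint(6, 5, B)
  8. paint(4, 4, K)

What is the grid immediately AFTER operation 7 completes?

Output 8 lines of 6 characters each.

Answer: BBBBBR
BBBYYB
BBBBBB
BBBBBB
BRRRRB
BRRRRB
BRRRRB
BRRRRB

Derivation:
After op 1 fill(2,1,B) [0 cells changed]:
BBBBBR
BBBBBB
BBBBBB
BBBBBB
BRRRRB
BRRRRB
BRRRRB
BRRRRB
After op 2 paint(1,4,G):
BBBBBR
BBBBGB
BBBBBB
BBBBBB
BRRRRB
BRRRRB
BRRRRB
BRRRRB
After op 3 paint(1,4,Y):
BBBBBR
BBBBYB
BBBBBB
BBBBBB
BRRRRB
BRRRRB
BRRRRB
BRRRRB
After op 4 paint(1,3,Y):
BBBBBR
BBBYYB
BBBBBB
BBBBBB
BRRRRB
BRRRRB
BRRRRB
BRRRRB
After op 5 paint(2,4,B):
BBBBBR
BBBYYB
BBBBBB
BBBBBB
BRRRRB
BRRRRB
BRRRRB
BRRRRB
After op 6 paint(6,5,K):
BBBBBR
BBBYYB
BBBBBB
BBBBBB
BRRRRB
BRRRRB
BRRRRK
BRRRRB
After op 7 paint(6,5,B):
BBBBBR
BBBYYB
BBBBBB
BBBBBB
BRRRRB
BRRRRB
BRRRRB
BRRRRB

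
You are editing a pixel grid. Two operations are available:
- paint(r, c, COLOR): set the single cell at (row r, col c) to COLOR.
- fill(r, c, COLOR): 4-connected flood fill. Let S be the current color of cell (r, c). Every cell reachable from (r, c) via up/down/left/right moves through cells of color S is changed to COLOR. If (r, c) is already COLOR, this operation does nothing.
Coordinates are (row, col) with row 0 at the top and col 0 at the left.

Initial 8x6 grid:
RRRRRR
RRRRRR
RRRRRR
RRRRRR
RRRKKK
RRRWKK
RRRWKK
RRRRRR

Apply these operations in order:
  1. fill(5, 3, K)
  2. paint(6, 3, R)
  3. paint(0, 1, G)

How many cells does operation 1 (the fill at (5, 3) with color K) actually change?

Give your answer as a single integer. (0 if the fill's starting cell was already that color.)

After op 1 fill(5,3,K) [2 cells changed]:
RRRRRR
RRRRRR
RRRRRR
RRRRRR
RRRKKK
RRRKKK
RRRKKK
RRRRRR

Answer: 2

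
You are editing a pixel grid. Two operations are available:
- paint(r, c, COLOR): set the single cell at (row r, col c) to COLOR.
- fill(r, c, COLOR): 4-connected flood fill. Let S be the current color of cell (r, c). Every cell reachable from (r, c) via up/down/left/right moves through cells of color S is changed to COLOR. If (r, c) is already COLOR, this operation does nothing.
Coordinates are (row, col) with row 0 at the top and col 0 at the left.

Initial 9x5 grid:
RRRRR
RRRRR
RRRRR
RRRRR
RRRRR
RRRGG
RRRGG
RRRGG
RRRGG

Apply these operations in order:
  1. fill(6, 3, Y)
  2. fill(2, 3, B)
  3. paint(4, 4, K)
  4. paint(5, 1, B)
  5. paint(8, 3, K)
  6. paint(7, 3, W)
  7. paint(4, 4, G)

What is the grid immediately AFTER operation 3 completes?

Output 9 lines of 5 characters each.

Answer: BBBBB
BBBBB
BBBBB
BBBBB
BBBBK
BBBYY
BBBYY
BBBYY
BBBYY

Derivation:
After op 1 fill(6,3,Y) [8 cells changed]:
RRRRR
RRRRR
RRRRR
RRRRR
RRRRR
RRRYY
RRRYY
RRRYY
RRRYY
After op 2 fill(2,3,B) [37 cells changed]:
BBBBB
BBBBB
BBBBB
BBBBB
BBBBB
BBBYY
BBBYY
BBBYY
BBBYY
After op 3 paint(4,4,K):
BBBBB
BBBBB
BBBBB
BBBBB
BBBBK
BBBYY
BBBYY
BBBYY
BBBYY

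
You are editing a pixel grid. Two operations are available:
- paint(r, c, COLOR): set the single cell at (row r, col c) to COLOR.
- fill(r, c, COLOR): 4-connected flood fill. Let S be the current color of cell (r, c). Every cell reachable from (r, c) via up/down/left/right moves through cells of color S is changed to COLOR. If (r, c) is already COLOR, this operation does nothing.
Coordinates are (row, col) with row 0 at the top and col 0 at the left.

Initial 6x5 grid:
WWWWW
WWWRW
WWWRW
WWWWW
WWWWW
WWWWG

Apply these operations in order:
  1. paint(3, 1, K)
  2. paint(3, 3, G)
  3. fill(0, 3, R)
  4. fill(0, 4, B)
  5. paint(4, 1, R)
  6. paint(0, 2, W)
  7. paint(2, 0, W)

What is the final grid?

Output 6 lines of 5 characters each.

After op 1 paint(3,1,K):
WWWWW
WWWRW
WWWRW
WKWWW
WWWWW
WWWWG
After op 2 paint(3,3,G):
WWWWW
WWWRW
WWWRW
WKWGW
WWWWW
WWWWG
After op 3 fill(0,3,R) [25 cells changed]:
RRRRR
RRRRR
RRRRR
RKRGR
RRRRR
RRRRG
After op 4 fill(0,4,B) [27 cells changed]:
BBBBB
BBBBB
BBBBB
BKBGB
BBBBB
BBBBG
After op 5 paint(4,1,R):
BBBBB
BBBBB
BBBBB
BKBGB
BRBBB
BBBBG
After op 6 paint(0,2,W):
BBWBB
BBBBB
BBBBB
BKBGB
BRBBB
BBBBG
After op 7 paint(2,0,W):
BBWBB
BBBBB
WBBBB
BKBGB
BRBBB
BBBBG

Answer: BBWBB
BBBBB
WBBBB
BKBGB
BRBBB
BBBBG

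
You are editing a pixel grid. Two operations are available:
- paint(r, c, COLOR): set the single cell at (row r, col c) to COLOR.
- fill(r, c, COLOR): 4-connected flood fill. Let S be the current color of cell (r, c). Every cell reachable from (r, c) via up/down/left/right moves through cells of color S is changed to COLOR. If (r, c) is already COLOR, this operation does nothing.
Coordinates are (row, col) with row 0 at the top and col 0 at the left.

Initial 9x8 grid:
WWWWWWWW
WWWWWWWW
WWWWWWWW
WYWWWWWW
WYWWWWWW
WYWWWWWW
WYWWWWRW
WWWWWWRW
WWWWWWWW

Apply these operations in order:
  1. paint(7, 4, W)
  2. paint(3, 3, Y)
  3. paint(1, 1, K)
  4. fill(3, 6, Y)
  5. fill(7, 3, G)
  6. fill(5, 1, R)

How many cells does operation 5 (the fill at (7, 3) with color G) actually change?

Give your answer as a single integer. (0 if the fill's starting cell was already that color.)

Answer: 69

Derivation:
After op 1 paint(7,4,W):
WWWWWWWW
WWWWWWWW
WWWWWWWW
WYWWWWWW
WYWWWWWW
WYWWWWWW
WYWWWWRW
WWWWWWRW
WWWWWWWW
After op 2 paint(3,3,Y):
WWWWWWWW
WWWWWWWW
WWWWWWWW
WYWYWWWW
WYWWWWWW
WYWWWWWW
WYWWWWRW
WWWWWWRW
WWWWWWWW
After op 3 paint(1,1,K):
WWWWWWWW
WKWWWWWW
WWWWWWWW
WYWYWWWW
WYWWWWWW
WYWWWWWW
WYWWWWRW
WWWWWWRW
WWWWWWWW
After op 4 fill(3,6,Y) [64 cells changed]:
YYYYYYYY
YKYYYYYY
YYYYYYYY
YYYYYYYY
YYYYYYYY
YYYYYYYY
YYYYYYRY
YYYYYYRY
YYYYYYYY
After op 5 fill(7,3,G) [69 cells changed]:
GGGGGGGG
GKGGGGGG
GGGGGGGG
GGGGGGGG
GGGGGGGG
GGGGGGGG
GGGGGGRG
GGGGGGRG
GGGGGGGG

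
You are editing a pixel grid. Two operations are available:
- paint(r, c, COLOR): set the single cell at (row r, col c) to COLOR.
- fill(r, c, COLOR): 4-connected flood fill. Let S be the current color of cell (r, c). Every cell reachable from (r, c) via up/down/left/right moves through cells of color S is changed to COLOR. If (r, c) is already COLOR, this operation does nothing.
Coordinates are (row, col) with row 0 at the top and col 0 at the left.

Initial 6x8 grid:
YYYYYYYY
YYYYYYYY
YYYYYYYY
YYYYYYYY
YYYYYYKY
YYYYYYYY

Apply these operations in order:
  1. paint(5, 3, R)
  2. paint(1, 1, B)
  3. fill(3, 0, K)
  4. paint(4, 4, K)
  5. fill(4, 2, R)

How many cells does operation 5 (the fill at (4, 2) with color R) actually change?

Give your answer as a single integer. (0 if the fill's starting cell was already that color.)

After op 1 paint(5,3,R):
YYYYYYYY
YYYYYYYY
YYYYYYYY
YYYYYYYY
YYYYYYKY
YYYRYYYY
After op 2 paint(1,1,B):
YYYYYYYY
YBYYYYYY
YYYYYYYY
YYYYYYYY
YYYYYYKY
YYYRYYYY
After op 3 fill(3,0,K) [45 cells changed]:
KKKKKKKK
KBKKKKKK
KKKKKKKK
KKKKKKKK
KKKKKKKK
KKKRKKKK
After op 4 paint(4,4,K):
KKKKKKKK
KBKKKKKK
KKKKKKKK
KKKKKKKK
KKKKKKKK
KKKRKKKK
After op 5 fill(4,2,R) [46 cells changed]:
RRRRRRRR
RBRRRRRR
RRRRRRRR
RRRRRRRR
RRRRRRRR
RRRRRRRR

Answer: 46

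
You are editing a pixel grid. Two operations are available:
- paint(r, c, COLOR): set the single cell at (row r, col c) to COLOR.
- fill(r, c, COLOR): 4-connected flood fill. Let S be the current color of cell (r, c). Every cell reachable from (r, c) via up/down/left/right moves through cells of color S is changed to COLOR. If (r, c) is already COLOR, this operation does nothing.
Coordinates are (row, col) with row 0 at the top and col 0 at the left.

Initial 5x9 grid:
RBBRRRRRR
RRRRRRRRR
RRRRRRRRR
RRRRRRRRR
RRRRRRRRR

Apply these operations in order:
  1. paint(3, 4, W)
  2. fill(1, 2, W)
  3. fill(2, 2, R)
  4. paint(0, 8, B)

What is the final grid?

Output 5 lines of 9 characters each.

Answer: RBBRRRRRB
RRRRRRRRR
RRRRRRRRR
RRRRRRRRR
RRRRRRRRR

Derivation:
After op 1 paint(3,4,W):
RBBRRRRRR
RRRRRRRRR
RRRRRRRRR
RRRRWRRRR
RRRRRRRRR
After op 2 fill(1,2,W) [42 cells changed]:
WBBWWWWWW
WWWWWWWWW
WWWWWWWWW
WWWWWWWWW
WWWWWWWWW
After op 3 fill(2,2,R) [43 cells changed]:
RBBRRRRRR
RRRRRRRRR
RRRRRRRRR
RRRRRRRRR
RRRRRRRRR
After op 4 paint(0,8,B):
RBBRRRRRB
RRRRRRRRR
RRRRRRRRR
RRRRRRRRR
RRRRRRRRR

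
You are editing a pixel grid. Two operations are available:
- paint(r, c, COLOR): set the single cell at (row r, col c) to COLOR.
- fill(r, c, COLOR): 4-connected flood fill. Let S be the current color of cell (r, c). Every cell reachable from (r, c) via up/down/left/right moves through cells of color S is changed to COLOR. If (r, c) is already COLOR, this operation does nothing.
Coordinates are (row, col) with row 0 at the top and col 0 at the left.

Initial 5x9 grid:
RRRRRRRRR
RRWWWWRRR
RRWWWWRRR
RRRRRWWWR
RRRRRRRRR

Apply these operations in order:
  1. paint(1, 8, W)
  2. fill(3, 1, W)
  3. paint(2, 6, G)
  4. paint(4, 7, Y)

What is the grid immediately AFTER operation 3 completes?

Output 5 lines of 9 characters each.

Answer: WWWWWWWWW
WWWWWWWWW
WWWWWWGWW
WWWWWWWWW
WWWWWWWWW

Derivation:
After op 1 paint(1,8,W):
RRRRRRRRR
RRWWWWRRW
RRWWWWRRR
RRRRRWWWR
RRRRRRRRR
After op 2 fill(3,1,W) [33 cells changed]:
WWWWWWWWW
WWWWWWWWW
WWWWWWWWW
WWWWWWWWW
WWWWWWWWW
After op 3 paint(2,6,G):
WWWWWWWWW
WWWWWWWWW
WWWWWWGWW
WWWWWWWWW
WWWWWWWWW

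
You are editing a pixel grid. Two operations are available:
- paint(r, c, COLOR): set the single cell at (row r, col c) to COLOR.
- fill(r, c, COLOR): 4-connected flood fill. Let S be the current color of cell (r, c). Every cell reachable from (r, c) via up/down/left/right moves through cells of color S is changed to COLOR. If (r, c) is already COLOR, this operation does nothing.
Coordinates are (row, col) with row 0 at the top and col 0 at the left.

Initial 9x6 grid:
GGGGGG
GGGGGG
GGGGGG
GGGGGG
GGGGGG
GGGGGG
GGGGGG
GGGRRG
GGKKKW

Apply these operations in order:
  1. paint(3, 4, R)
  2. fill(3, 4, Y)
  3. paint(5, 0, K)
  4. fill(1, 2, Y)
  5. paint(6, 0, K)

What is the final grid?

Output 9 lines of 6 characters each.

After op 1 paint(3,4,R):
GGGGGG
GGGGGG
GGGGGG
GGGGRG
GGGGGG
GGGGGG
GGGGGG
GGGRRG
GGKKKW
After op 2 fill(3,4,Y) [1 cells changed]:
GGGGGG
GGGGGG
GGGGGG
GGGGYG
GGGGGG
GGGGGG
GGGGGG
GGGRRG
GGKKKW
After op 3 paint(5,0,K):
GGGGGG
GGGGGG
GGGGGG
GGGGYG
GGGGGG
KGGGGG
GGGGGG
GGGRRG
GGKKKW
After op 4 fill(1,2,Y) [46 cells changed]:
YYYYYY
YYYYYY
YYYYYY
YYYYYY
YYYYYY
KYYYYY
YYYYYY
YYYRRY
YYKKKW
After op 5 paint(6,0,K):
YYYYYY
YYYYYY
YYYYYY
YYYYYY
YYYYYY
KYYYYY
KYYYYY
YYYRRY
YYKKKW

Answer: YYYYYY
YYYYYY
YYYYYY
YYYYYY
YYYYYY
KYYYYY
KYYYYY
YYYRRY
YYKKKW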